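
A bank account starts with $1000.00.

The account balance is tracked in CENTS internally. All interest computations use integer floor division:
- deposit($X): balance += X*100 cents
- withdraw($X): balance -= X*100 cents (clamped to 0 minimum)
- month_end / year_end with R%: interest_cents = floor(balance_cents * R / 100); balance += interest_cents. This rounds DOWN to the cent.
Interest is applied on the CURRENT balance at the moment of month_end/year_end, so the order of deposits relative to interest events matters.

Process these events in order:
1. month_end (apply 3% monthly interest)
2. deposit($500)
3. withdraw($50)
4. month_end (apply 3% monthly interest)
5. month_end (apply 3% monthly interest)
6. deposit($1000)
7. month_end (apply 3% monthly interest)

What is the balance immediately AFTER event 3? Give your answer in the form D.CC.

After 1 (month_end (apply 3% monthly interest)): balance=$1030.00 total_interest=$30.00
After 2 (deposit($500)): balance=$1530.00 total_interest=$30.00
After 3 (withdraw($50)): balance=$1480.00 total_interest=$30.00

Answer: 1480.00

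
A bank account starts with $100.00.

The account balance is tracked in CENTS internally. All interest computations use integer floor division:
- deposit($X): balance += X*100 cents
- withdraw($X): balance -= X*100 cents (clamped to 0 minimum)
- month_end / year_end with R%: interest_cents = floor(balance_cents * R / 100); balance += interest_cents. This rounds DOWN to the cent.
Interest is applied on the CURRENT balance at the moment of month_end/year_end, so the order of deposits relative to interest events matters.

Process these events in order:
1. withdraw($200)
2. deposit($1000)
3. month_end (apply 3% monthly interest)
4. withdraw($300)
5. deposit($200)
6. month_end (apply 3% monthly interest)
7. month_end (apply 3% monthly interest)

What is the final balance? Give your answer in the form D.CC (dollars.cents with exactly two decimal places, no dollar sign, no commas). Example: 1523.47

After 1 (withdraw($200)): balance=$0.00 total_interest=$0.00
After 2 (deposit($1000)): balance=$1000.00 total_interest=$0.00
After 3 (month_end (apply 3% monthly interest)): balance=$1030.00 total_interest=$30.00
After 4 (withdraw($300)): balance=$730.00 total_interest=$30.00
After 5 (deposit($200)): balance=$930.00 total_interest=$30.00
After 6 (month_end (apply 3% monthly interest)): balance=$957.90 total_interest=$57.90
After 7 (month_end (apply 3% monthly interest)): balance=$986.63 total_interest=$86.63

Answer: 986.63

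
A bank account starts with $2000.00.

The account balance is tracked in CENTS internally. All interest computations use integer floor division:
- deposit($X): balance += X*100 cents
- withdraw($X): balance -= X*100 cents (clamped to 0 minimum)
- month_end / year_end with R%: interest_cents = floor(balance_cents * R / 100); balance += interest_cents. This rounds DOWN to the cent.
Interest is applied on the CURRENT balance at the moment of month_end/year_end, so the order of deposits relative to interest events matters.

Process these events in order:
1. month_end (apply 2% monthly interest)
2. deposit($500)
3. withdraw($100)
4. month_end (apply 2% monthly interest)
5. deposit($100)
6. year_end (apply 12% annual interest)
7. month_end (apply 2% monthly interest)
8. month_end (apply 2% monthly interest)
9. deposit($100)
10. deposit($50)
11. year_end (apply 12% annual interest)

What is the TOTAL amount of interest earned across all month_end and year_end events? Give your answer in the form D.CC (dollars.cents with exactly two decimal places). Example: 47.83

After 1 (month_end (apply 2% monthly interest)): balance=$2040.00 total_interest=$40.00
After 2 (deposit($500)): balance=$2540.00 total_interest=$40.00
After 3 (withdraw($100)): balance=$2440.00 total_interest=$40.00
After 4 (month_end (apply 2% monthly interest)): balance=$2488.80 total_interest=$88.80
After 5 (deposit($100)): balance=$2588.80 total_interest=$88.80
After 6 (year_end (apply 12% annual interest)): balance=$2899.45 total_interest=$399.45
After 7 (month_end (apply 2% monthly interest)): balance=$2957.43 total_interest=$457.43
After 8 (month_end (apply 2% monthly interest)): balance=$3016.57 total_interest=$516.57
After 9 (deposit($100)): balance=$3116.57 total_interest=$516.57
After 10 (deposit($50)): balance=$3166.57 total_interest=$516.57
After 11 (year_end (apply 12% annual interest)): balance=$3546.55 total_interest=$896.55

Answer: 896.55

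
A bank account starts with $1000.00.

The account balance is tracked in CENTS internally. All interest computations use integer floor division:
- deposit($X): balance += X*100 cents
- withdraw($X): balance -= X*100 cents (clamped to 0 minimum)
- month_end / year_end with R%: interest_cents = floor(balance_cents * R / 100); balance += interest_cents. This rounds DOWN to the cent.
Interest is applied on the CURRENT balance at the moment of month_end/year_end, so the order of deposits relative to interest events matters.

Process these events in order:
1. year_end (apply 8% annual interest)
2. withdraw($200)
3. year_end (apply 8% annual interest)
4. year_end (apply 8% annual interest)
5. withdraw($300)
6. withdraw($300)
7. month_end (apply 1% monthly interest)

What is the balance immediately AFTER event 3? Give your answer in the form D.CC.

Answer: 950.40

Derivation:
After 1 (year_end (apply 8% annual interest)): balance=$1080.00 total_interest=$80.00
After 2 (withdraw($200)): balance=$880.00 total_interest=$80.00
After 3 (year_end (apply 8% annual interest)): balance=$950.40 total_interest=$150.40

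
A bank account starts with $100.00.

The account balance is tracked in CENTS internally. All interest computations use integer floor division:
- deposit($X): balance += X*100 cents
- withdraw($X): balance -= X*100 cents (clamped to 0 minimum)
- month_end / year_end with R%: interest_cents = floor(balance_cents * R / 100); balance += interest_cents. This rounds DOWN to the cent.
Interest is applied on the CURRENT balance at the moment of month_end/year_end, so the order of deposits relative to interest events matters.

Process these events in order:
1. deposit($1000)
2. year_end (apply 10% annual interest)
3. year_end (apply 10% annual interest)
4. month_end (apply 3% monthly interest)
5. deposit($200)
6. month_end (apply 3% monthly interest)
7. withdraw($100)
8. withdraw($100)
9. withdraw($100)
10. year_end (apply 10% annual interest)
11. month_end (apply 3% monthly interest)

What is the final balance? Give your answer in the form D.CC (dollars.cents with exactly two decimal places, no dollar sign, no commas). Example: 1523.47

After 1 (deposit($1000)): balance=$1100.00 total_interest=$0.00
After 2 (year_end (apply 10% annual interest)): balance=$1210.00 total_interest=$110.00
After 3 (year_end (apply 10% annual interest)): balance=$1331.00 total_interest=$231.00
After 4 (month_end (apply 3% monthly interest)): balance=$1370.93 total_interest=$270.93
After 5 (deposit($200)): balance=$1570.93 total_interest=$270.93
After 6 (month_end (apply 3% monthly interest)): balance=$1618.05 total_interest=$318.05
After 7 (withdraw($100)): balance=$1518.05 total_interest=$318.05
After 8 (withdraw($100)): balance=$1418.05 total_interest=$318.05
After 9 (withdraw($100)): balance=$1318.05 total_interest=$318.05
After 10 (year_end (apply 10% annual interest)): balance=$1449.85 total_interest=$449.85
After 11 (month_end (apply 3% monthly interest)): balance=$1493.34 total_interest=$493.34

Answer: 1493.34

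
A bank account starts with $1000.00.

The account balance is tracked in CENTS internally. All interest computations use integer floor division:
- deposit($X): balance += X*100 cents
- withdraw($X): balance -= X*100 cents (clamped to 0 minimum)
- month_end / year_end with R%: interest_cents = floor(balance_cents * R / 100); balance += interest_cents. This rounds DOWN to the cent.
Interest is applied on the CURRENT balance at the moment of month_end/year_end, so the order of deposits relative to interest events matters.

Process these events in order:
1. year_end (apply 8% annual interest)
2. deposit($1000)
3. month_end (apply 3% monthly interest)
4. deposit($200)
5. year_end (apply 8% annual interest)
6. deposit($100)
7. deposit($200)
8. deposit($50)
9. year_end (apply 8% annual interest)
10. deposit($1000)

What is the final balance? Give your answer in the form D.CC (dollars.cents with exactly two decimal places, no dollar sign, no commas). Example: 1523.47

After 1 (year_end (apply 8% annual interest)): balance=$1080.00 total_interest=$80.00
After 2 (deposit($1000)): balance=$2080.00 total_interest=$80.00
After 3 (month_end (apply 3% monthly interest)): balance=$2142.40 total_interest=$142.40
After 4 (deposit($200)): balance=$2342.40 total_interest=$142.40
After 5 (year_end (apply 8% annual interest)): balance=$2529.79 total_interest=$329.79
After 6 (deposit($100)): balance=$2629.79 total_interest=$329.79
After 7 (deposit($200)): balance=$2829.79 total_interest=$329.79
After 8 (deposit($50)): balance=$2879.79 total_interest=$329.79
After 9 (year_end (apply 8% annual interest)): balance=$3110.17 total_interest=$560.17
After 10 (deposit($1000)): balance=$4110.17 total_interest=$560.17

Answer: 4110.17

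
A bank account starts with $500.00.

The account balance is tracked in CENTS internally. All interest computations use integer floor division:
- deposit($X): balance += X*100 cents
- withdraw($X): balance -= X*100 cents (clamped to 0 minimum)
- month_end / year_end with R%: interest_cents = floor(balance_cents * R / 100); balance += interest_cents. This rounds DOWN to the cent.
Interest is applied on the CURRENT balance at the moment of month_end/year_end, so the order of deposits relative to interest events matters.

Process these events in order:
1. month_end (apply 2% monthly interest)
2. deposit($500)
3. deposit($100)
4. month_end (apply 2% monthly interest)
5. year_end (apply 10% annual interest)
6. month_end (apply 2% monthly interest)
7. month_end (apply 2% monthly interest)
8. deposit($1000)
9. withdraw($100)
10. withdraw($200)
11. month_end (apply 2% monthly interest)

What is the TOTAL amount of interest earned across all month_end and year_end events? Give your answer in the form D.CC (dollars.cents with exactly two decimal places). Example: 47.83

Answer: 235.63

Derivation:
After 1 (month_end (apply 2% monthly interest)): balance=$510.00 total_interest=$10.00
After 2 (deposit($500)): balance=$1010.00 total_interest=$10.00
After 3 (deposit($100)): balance=$1110.00 total_interest=$10.00
After 4 (month_end (apply 2% monthly interest)): balance=$1132.20 total_interest=$32.20
After 5 (year_end (apply 10% annual interest)): balance=$1245.42 total_interest=$145.42
After 6 (month_end (apply 2% monthly interest)): balance=$1270.32 total_interest=$170.32
After 7 (month_end (apply 2% monthly interest)): balance=$1295.72 total_interest=$195.72
After 8 (deposit($1000)): balance=$2295.72 total_interest=$195.72
After 9 (withdraw($100)): balance=$2195.72 total_interest=$195.72
After 10 (withdraw($200)): balance=$1995.72 total_interest=$195.72
After 11 (month_end (apply 2% monthly interest)): balance=$2035.63 total_interest=$235.63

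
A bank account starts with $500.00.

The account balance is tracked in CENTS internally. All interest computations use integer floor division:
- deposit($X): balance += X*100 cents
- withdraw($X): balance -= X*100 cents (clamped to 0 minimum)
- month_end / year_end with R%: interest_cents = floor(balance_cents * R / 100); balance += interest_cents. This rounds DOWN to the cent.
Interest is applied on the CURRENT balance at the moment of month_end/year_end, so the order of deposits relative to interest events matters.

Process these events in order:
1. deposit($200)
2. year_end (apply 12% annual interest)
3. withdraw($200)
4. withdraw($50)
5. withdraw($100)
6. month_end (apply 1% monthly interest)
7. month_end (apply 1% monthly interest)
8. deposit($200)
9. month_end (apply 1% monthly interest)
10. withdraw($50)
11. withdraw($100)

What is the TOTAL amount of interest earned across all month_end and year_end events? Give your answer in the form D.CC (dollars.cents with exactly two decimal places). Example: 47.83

After 1 (deposit($200)): balance=$700.00 total_interest=$0.00
After 2 (year_end (apply 12% annual interest)): balance=$784.00 total_interest=$84.00
After 3 (withdraw($200)): balance=$584.00 total_interest=$84.00
After 4 (withdraw($50)): balance=$534.00 total_interest=$84.00
After 5 (withdraw($100)): balance=$434.00 total_interest=$84.00
After 6 (month_end (apply 1% monthly interest)): balance=$438.34 total_interest=$88.34
After 7 (month_end (apply 1% monthly interest)): balance=$442.72 total_interest=$92.72
After 8 (deposit($200)): balance=$642.72 total_interest=$92.72
After 9 (month_end (apply 1% monthly interest)): balance=$649.14 total_interest=$99.14
After 10 (withdraw($50)): balance=$599.14 total_interest=$99.14
After 11 (withdraw($100)): balance=$499.14 total_interest=$99.14

Answer: 99.14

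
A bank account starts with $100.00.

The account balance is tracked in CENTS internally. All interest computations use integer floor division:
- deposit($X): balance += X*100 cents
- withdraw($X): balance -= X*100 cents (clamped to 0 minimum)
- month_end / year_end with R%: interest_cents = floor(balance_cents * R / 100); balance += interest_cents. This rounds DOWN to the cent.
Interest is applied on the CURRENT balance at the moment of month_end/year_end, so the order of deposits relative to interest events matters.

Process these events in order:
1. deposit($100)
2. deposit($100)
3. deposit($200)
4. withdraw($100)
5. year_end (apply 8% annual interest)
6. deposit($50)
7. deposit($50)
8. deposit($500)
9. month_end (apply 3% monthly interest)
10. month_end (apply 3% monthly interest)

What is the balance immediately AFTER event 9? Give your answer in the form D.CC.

Answer: 1062.96

Derivation:
After 1 (deposit($100)): balance=$200.00 total_interest=$0.00
After 2 (deposit($100)): balance=$300.00 total_interest=$0.00
After 3 (deposit($200)): balance=$500.00 total_interest=$0.00
After 4 (withdraw($100)): balance=$400.00 total_interest=$0.00
After 5 (year_end (apply 8% annual interest)): balance=$432.00 total_interest=$32.00
After 6 (deposit($50)): balance=$482.00 total_interest=$32.00
After 7 (deposit($50)): balance=$532.00 total_interest=$32.00
After 8 (deposit($500)): balance=$1032.00 total_interest=$32.00
After 9 (month_end (apply 3% monthly interest)): balance=$1062.96 total_interest=$62.96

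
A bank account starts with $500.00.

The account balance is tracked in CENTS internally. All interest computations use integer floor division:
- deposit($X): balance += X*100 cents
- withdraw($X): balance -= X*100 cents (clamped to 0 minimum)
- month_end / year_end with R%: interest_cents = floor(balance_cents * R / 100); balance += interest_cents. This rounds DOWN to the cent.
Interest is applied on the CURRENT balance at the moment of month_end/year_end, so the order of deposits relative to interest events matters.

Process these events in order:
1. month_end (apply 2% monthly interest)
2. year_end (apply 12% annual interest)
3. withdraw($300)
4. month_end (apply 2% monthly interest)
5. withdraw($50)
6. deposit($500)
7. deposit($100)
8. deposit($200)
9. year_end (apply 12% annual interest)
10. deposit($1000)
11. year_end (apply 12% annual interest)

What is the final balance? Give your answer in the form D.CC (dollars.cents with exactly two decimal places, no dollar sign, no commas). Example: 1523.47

After 1 (month_end (apply 2% monthly interest)): balance=$510.00 total_interest=$10.00
After 2 (year_end (apply 12% annual interest)): balance=$571.20 total_interest=$71.20
After 3 (withdraw($300)): balance=$271.20 total_interest=$71.20
After 4 (month_end (apply 2% monthly interest)): balance=$276.62 total_interest=$76.62
After 5 (withdraw($50)): balance=$226.62 total_interest=$76.62
After 6 (deposit($500)): balance=$726.62 total_interest=$76.62
After 7 (deposit($100)): balance=$826.62 total_interest=$76.62
After 8 (deposit($200)): balance=$1026.62 total_interest=$76.62
After 9 (year_end (apply 12% annual interest)): balance=$1149.81 total_interest=$199.81
After 10 (deposit($1000)): balance=$2149.81 total_interest=$199.81
After 11 (year_end (apply 12% annual interest)): balance=$2407.78 total_interest=$457.78

Answer: 2407.78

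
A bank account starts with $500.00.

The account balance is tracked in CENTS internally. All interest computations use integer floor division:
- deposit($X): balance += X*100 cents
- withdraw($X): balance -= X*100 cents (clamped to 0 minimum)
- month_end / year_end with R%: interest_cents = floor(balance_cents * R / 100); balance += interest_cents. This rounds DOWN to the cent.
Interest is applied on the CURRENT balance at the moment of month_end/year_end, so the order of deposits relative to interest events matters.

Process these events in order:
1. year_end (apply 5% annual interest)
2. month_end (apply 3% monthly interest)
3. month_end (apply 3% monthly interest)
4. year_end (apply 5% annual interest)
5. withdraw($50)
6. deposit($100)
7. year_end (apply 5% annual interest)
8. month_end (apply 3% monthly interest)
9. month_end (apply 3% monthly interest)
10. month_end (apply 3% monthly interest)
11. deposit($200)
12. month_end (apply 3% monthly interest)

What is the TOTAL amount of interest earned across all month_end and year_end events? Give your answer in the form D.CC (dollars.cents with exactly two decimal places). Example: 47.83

Answer: 206.19

Derivation:
After 1 (year_end (apply 5% annual interest)): balance=$525.00 total_interest=$25.00
After 2 (month_end (apply 3% monthly interest)): balance=$540.75 total_interest=$40.75
After 3 (month_end (apply 3% monthly interest)): balance=$556.97 total_interest=$56.97
After 4 (year_end (apply 5% annual interest)): balance=$584.81 total_interest=$84.81
After 5 (withdraw($50)): balance=$534.81 total_interest=$84.81
After 6 (deposit($100)): balance=$634.81 total_interest=$84.81
After 7 (year_end (apply 5% annual interest)): balance=$666.55 total_interest=$116.55
After 8 (month_end (apply 3% monthly interest)): balance=$686.54 total_interest=$136.54
After 9 (month_end (apply 3% monthly interest)): balance=$707.13 total_interest=$157.13
After 10 (month_end (apply 3% monthly interest)): balance=$728.34 total_interest=$178.34
After 11 (deposit($200)): balance=$928.34 total_interest=$178.34
After 12 (month_end (apply 3% monthly interest)): balance=$956.19 total_interest=$206.19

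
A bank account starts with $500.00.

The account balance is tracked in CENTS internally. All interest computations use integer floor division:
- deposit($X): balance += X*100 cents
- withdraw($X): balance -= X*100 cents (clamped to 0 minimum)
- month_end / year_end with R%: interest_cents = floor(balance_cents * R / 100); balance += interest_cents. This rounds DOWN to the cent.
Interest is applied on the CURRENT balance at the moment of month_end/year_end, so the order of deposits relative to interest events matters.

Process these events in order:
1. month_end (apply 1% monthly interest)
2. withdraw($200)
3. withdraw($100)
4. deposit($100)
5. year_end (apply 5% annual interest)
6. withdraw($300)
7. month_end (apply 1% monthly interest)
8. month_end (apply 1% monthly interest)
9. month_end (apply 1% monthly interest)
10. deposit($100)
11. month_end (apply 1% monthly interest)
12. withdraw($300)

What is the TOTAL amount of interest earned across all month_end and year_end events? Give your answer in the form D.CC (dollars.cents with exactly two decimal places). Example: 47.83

Answer: 22.05

Derivation:
After 1 (month_end (apply 1% monthly interest)): balance=$505.00 total_interest=$5.00
After 2 (withdraw($200)): balance=$305.00 total_interest=$5.00
After 3 (withdraw($100)): balance=$205.00 total_interest=$5.00
After 4 (deposit($100)): balance=$305.00 total_interest=$5.00
After 5 (year_end (apply 5% annual interest)): balance=$320.25 total_interest=$20.25
After 6 (withdraw($300)): balance=$20.25 total_interest=$20.25
After 7 (month_end (apply 1% monthly interest)): balance=$20.45 total_interest=$20.45
After 8 (month_end (apply 1% monthly interest)): balance=$20.65 total_interest=$20.65
After 9 (month_end (apply 1% monthly interest)): balance=$20.85 total_interest=$20.85
After 10 (deposit($100)): balance=$120.85 total_interest=$20.85
After 11 (month_end (apply 1% monthly interest)): balance=$122.05 total_interest=$22.05
After 12 (withdraw($300)): balance=$0.00 total_interest=$22.05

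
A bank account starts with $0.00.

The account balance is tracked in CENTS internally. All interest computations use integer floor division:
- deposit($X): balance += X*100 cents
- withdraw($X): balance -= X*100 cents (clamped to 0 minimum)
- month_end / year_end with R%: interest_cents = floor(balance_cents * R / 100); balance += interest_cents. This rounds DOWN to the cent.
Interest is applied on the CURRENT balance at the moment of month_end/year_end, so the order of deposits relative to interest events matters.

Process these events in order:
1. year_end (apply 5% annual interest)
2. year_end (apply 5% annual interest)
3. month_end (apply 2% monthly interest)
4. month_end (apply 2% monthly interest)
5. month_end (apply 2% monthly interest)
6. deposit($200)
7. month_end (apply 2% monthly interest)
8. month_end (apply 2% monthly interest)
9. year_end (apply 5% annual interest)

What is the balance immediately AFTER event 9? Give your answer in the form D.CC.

Answer: 218.48

Derivation:
After 1 (year_end (apply 5% annual interest)): balance=$0.00 total_interest=$0.00
After 2 (year_end (apply 5% annual interest)): balance=$0.00 total_interest=$0.00
After 3 (month_end (apply 2% monthly interest)): balance=$0.00 total_interest=$0.00
After 4 (month_end (apply 2% monthly interest)): balance=$0.00 total_interest=$0.00
After 5 (month_end (apply 2% monthly interest)): balance=$0.00 total_interest=$0.00
After 6 (deposit($200)): balance=$200.00 total_interest=$0.00
After 7 (month_end (apply 2% monthly interest)): balance=$204.00 total_interest=$4.00
After 8 (month_end (apply 2% monthly interest)): balance=$208.08 total_interest=$8.08
After 9 (year_end (apply 5% annual interest)): balance=$218.48 total_interest=$18.48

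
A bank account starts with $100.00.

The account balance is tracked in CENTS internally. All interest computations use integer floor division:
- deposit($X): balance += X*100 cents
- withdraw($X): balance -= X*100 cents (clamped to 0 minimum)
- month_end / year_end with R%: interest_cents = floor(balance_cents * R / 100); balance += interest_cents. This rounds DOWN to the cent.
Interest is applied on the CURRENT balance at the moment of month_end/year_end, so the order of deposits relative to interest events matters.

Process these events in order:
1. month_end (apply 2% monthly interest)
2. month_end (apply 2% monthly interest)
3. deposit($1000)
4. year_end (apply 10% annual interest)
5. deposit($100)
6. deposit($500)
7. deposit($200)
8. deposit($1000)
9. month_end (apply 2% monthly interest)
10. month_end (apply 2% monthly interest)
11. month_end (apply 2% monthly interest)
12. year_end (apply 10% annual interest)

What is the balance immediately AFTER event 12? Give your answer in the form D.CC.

Answer: 3518.82

Derivation:
After 1 (month_end (apply 2% monthly interest)): balance=$102.00 total_interest=$2.00
After 2 (month_end (apply 2% monthly interest)): balance=$104.04 total_interest=$4.04
After 3 (deposit($1000)): balance=$1104.04 total_interest=$4.04
After 4 (year_end (apply 10% annual interest)): balance=$1214.44 total_interest=$114.44
After 5 (deposit($100)): balance=$1314.44 total_interest=$114.44
After 6 (deposit($500)): balance=$1814.44 total_interest=$114.44
After 7 (deposit($200)): balance=$2014.44 total_interest=$114.44
After 8 (deposit($1000)): balance=$3014.44 total_interest=$114.44
After 9 (month_end (apply 2% monthly interest)): balance=$3074.72 total_interest=$174.72
After 10 (month_end (apply 2% monthly interest)): balance=$3136.21 total_interest=$236.21
After 11 (month_end (apply 2% monthly interest)): balance=$3198.93 total_interest=$298.93
After 12 (year_end (apply 10% annual interest)): balance=$3518.82 total_interest=$618.82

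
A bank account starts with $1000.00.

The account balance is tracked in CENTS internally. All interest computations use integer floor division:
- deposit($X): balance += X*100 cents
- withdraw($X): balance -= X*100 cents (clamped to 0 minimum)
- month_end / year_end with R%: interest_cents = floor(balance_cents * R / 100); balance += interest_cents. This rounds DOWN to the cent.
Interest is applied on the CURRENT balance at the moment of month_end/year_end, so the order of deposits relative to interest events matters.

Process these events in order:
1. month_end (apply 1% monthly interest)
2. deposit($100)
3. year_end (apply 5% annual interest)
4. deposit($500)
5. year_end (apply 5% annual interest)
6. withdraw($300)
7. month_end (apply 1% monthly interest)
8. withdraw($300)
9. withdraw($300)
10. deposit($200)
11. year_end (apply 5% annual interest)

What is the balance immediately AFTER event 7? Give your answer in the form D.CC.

After 1 (month_end (apply 1% monthly interest)): balance=$1010.00 total_interest=$10.00
After 2 (deposit($100)): balance=$1110.00 total_interest=$10.00
After 3 (year_end (apply 5% annual interest)): balance=$1165.50 total_interest=$65.50
After 4 (deposit($500)): balance=$1665.50 total_interest=$65.50
After 5 (year_end (apply 5% annual interest)): balance=$1748.77 total_interest=$148.77
After 6 (withdraw($300)): balance=$1448.77 total_interest=$148.77
After 7 (month_end (apply 1% monthly interest)): balance=$1463.25 total_interest=$163.25

Answer: 1463.25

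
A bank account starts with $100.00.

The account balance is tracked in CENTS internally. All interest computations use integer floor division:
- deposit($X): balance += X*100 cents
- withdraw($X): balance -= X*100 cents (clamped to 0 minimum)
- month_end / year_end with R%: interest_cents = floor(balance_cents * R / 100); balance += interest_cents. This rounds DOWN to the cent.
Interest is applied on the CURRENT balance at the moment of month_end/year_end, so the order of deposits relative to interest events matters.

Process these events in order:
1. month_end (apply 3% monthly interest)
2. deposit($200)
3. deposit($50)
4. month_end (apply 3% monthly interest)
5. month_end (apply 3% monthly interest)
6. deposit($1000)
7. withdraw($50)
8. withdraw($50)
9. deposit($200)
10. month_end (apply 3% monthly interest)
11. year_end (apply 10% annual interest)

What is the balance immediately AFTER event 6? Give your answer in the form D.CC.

Answer: 1374.49

Derivation:
After 1 (month_end (apply 3% monthly interest)): balance=$103.00 total_interest=$3.00
After 2 (deposit($200)): balance=$303.00 total_interest=$3.00
After 3 (deposit($50)): balance=$353.00 total_interest=$3.00
After 4 (month_end (apply 3% monthly interest)): balance=$363.59 total_interest=$13.59
After 5 (month_end (apply 3% monthly interest)): balance=$374.49 total_interest=$24.49
After 6 (deposit($1000)): balance=$1374.49 total_interest=$24.49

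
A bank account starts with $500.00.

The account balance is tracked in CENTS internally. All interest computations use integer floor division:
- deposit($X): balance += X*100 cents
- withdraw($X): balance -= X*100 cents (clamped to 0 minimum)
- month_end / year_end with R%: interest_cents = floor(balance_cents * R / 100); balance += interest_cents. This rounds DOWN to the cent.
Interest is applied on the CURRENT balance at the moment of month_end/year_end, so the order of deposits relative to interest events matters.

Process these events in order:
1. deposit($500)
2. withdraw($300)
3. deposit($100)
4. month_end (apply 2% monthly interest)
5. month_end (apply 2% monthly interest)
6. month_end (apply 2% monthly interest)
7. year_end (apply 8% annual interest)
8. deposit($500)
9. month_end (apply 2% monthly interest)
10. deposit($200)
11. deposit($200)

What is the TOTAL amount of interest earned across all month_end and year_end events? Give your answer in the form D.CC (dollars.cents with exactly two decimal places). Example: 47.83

Answer: 145.20

Derivation:
After 1 (deposit($500)): balance=$1000.00 total_interest=$0.00
After 2 (withdraw($300)): balance=$700.00 total_interest=$0.00
After 3 (deposit($100)): balance=$800.00 total_interest=$0.00
After 4 (month_end (apply 2% monthly interest)): balance=$816.00 total_interest=$16.00
After 5 (month_end (apply 2% monthly interest)): balance=$832.32 total_interest=$32.32
After 6 (month_end (apply 2% monthly interest)): balance=$848.96 total_interest=$48.96
After 7 (year_end (apply 8% annual interest)): balance=$916.87 total_interest=$116.87
After 8 (deposit($500)): balance=$1416.87 total_interest=$116.87
After 9 (month_end (apply 2% monthly interest)): balance=$1445.20 total_interest=$145.20
After 10 (deposit($200)): balance=$1645.20 total_interest=$145.20
After 11 (deposit($200)): balance=$1845.20 total_interest=$145.20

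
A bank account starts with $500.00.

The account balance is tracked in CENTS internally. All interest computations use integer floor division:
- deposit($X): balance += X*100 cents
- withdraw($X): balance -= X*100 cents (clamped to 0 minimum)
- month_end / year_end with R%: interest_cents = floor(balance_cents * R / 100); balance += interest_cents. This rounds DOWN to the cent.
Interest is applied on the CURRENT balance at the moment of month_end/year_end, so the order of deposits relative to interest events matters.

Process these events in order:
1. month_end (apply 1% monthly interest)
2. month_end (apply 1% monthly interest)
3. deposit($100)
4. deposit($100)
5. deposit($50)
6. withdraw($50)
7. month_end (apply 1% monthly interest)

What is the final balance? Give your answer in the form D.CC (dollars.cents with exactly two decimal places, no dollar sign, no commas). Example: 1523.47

After 1 (month_end (apply 1% monthly interest)): balance=$505.00 total_interest=$5.00
After 2 (month_end (apply 1% monthly interest)): balance=$510.05 total_interest=$10.05
After 3 (deposit($100)): balance=$610.05 total_interest=$10.05
After 4 (deposit($100)): balance=$710.05 total_interest=$10.05
After 5 (deposit($50)): balance=$760.05 total_interest=$10.05
After 6 (withdraw($50)): balance=$710.05 total_interest=$10.05
After 7 (month_end (apply 1% monthly interest)): balance=$717.15 total_interest=$17.15

Answer: 717.15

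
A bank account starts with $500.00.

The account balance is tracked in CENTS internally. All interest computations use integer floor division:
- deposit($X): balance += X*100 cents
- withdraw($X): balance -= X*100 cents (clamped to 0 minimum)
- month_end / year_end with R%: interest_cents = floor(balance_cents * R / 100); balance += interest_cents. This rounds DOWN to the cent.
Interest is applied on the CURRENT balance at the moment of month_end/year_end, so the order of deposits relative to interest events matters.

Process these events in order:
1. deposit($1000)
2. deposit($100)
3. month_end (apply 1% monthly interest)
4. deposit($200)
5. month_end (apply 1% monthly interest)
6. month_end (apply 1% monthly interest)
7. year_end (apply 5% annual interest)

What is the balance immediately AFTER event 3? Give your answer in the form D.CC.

After 1 (deposit($1000)): balance=$1500.00 total_interest=$0.00
After 2 (deposit($100)): balance=$1600.00 total_interest=$0.00
After 3 (month_end (apply 1% monthly interest)): balance=$1616.00 total_interest=$16.00

Answer: 1616.00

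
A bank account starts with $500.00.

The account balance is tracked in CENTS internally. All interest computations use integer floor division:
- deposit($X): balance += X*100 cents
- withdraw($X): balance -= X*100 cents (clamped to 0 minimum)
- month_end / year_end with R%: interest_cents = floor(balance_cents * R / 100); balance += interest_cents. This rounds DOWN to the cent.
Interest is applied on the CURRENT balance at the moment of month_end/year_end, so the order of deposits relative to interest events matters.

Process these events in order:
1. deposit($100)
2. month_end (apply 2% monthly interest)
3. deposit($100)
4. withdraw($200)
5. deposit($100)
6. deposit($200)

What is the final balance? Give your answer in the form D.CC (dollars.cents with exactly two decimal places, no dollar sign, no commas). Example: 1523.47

Answer: 812.00

Derivation:
After 1 (deposit($100)): balance=$600.00 total_interest=$0.00
After 2 (month_end (apply 2% monthly interest)): balance=$612.00 total_interest=$12.00
After 3 (deposit($100)): balance=$712.00 total_interest=$12.00
After 4 (withdraw($200)): balance=$512.00 total_interest=$12.00
After 5 (deposit($100)): balance=$612.00 total_interest=$12.00
After 6 (deposit($200)): balance=$812.00 total_interest=$12.00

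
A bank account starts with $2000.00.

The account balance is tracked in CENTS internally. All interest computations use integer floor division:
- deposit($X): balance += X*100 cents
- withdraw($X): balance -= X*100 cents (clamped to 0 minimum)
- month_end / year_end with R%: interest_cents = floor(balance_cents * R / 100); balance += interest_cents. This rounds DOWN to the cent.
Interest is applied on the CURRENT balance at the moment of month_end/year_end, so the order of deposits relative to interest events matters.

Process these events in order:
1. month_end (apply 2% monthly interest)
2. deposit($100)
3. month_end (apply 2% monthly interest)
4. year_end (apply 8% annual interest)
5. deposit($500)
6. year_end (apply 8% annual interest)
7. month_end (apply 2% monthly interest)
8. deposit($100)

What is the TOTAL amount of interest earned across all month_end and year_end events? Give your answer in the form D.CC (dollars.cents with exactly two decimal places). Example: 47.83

After 1 (month_end (apply 2% monthly interest)): balance=$2040.00 total_interest=$40.00
After 2 (deposit($100)): balance=$2140.00 total_interest=$40.00
After 3 (month_end (apply 2% monthly interest)): balance=$2182.80 total_interest=$82.80
After 4 (year_end (apply 8% annual interest)): balance=$2357.42 total_interest=$257.42
After 5 (deposit($500)): balance=$2857.42 total_interest=$257.42
After 6 (year_end (apply 8% annual interest)): balance=$3086.01 total_interest=$486.01
After 7 (month_end (apply 2% monthly interest)): balance=$3147.73 total_interest=$547.73
After 8 (deposit($100)): balance=$3247.73 total_interest=$547.73

Answer: 547.73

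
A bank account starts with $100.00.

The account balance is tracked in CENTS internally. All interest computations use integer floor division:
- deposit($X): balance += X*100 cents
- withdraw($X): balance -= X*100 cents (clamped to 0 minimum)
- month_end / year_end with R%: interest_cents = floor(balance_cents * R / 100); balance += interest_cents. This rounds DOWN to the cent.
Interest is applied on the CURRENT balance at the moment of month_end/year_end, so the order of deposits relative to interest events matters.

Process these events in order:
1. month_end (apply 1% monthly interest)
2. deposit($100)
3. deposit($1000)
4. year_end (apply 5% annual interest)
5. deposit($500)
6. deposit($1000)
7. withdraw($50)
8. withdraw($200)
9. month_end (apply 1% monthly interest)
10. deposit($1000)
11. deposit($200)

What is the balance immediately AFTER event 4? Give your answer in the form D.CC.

After 1 (month_end (apply 1% monthly interest)): balance=$101.00 total_interest=$1.00
After 2 (deposit($100)): balance=$201.00 total_interest=$1.00
After 3 (deposit($1000)): balance=$1201.00 total_interest=$1.00
After 4 (year_end (apply 5% annual interest)): balance=$1261.05 total_interest=$61.05

Answer: 1261.05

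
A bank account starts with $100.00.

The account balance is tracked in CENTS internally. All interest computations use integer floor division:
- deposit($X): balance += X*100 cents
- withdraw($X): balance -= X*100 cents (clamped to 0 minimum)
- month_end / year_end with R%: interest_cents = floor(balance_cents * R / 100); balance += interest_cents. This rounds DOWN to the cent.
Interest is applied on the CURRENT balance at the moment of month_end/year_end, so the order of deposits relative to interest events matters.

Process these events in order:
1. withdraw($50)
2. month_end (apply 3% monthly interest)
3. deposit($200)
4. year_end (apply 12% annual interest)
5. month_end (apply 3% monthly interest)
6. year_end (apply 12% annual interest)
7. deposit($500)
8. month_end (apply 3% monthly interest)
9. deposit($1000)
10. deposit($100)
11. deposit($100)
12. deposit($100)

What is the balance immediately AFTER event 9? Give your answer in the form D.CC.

Answer: 1849.68

Derivation:
After 1 (withdraw($50)): balance=$50.00 total_interest=$0.00
After 2 (month_end (apply 3% monthly interest)): balance=$51.50 total_interest=$1.50
After 3 (deposit($200)): balance=$251.50 total_interest=$1.50
After 4 (year_end (apply 12% annual interest)): balance=$281.68 total_interest=$31.68
After 5 (month_end (apply 3% monthly interest)): balance=$290.13 total_interest=$40.13
After 6 (year_end (apply 12% annual interest)): balance=$324.94 total_interest=$74.94
After 7 (deposit($500)): balance=$824.94 total_interest=$74.94
After 8 (month_end (apply 3% monthly interest)): balance=$849.68 total_interest=$99.68
After 9 (deposit($1000)): balance=$1849.68 total_interest=$99.68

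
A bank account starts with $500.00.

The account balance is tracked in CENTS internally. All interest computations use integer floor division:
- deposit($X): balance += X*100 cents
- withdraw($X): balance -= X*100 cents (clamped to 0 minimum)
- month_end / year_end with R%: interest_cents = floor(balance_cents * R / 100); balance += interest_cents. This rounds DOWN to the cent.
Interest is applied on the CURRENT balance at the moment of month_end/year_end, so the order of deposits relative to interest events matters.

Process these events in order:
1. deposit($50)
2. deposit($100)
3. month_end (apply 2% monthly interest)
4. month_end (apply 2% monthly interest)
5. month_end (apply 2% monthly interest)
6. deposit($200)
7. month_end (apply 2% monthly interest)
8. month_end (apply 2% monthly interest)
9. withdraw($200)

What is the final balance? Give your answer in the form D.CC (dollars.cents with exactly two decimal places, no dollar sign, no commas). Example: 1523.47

After 1 (deposit($50)): balance=$550.00 total_interest=$0.00
After 2 (deposit($100)): balance=$650.00 total_interest=$0.00
After 3 (month_end (apply 2% monthly interest)): balance=$663.00 total_interest=$13.00
After 4 (month_end (apply 2% monthly interest)): balance=$676.26 total_interest=$26.26
After 5 (month_end (apply 2% monthly interest)): balance=$689.78 total_interest=$39.78
After 6 (deposit($200)): balance=$889.78 total_interest=$39.78
After 7 (month_end (apply 2% monthly interest)): balance=$907.57 total_interest=$57.57
After 8 (month_end (apply 2% monthly interest)): balance=$925.72 total_interest=$75.72
After 9 (withdraw($200)): balance=$725.72 total_interest=$75.72

Answer: 725.72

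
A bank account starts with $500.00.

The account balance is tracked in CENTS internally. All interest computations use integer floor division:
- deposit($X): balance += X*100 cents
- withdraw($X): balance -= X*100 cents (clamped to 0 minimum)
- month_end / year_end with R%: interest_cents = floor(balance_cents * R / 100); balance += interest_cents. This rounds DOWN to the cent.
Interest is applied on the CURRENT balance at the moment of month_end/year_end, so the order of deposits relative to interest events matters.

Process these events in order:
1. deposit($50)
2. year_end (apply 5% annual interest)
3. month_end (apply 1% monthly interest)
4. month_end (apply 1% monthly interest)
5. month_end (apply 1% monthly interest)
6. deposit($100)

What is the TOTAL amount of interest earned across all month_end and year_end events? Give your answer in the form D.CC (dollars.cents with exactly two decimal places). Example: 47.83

Answer: 44.99

Derivation:
After 1 (deposit($50)): balance=$550.00 total_interest=$0.00
After 2 (year_end (apply 5% annual interest)): balance=$577.50 total_interest=$27.50
After 3 (month_end (apply 1% monthly interest)): balance=$583.27 total_interest=$33.27
After 4 (month_end (apply 1% monthly interest)): balance=$589.10 total_interest=$39.10
After 5 (month_end (apply 1% monthly interest)): balance=$594.99 total_interest=$44.99
After 6 (deposit($100)): balance=$694.99 total_interest=$44.99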